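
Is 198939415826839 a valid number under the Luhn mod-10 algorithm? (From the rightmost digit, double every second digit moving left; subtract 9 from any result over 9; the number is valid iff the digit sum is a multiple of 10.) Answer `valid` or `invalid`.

invalid

From the right, keep odd positions and double even positions (subtract 9 from any doubled value over 9):
  doubled (positions 2,4,...): 6 3 7 2 9 9 9 → sum 45
  kept (positions 1,3,...): 9 8 2 5 4 3 8 1 → sum 40
Total = 85.
85 mod 10 = 5, so the number is invalid.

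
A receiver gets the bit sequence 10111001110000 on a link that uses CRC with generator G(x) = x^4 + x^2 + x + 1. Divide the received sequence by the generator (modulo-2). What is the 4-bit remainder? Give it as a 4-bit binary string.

0010

Modulo-2 division of 10111001110000 by 10111:
  pos 0: 10111 XOR 10111 = 00000
  pos 7: 11100 XOR 10111 = 01011
  pos 8: 10110 XOR 10111 = 00001
Remainder = 0010 (nonzero — an error is detected).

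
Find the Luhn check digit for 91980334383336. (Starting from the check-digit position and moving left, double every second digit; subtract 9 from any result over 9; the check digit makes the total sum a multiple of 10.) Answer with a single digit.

Partial digits right→left: 6 3 3 3 8 3 4 3 3 0 8 9 1 9
Double every second digit counting from the check-digit position (so the 1st, 3rd, 5th, ... of the partial from the right).
  doubled (with −9 where >9): 3 6 7 8 6 7 2 → sum 39
  kept as-is: 3 3 3 3 0 9 9 → sum 30
Total = 39 + 30 = 69.
Check digit = (10 − (69 mod 10)) mod 10 = 1.

1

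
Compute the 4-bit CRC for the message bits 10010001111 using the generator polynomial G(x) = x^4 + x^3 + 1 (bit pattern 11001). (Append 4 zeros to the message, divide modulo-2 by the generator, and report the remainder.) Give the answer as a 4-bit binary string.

Append 4 zeros: 100100011110000. Divide by 11001 (XOR where the leading bit is 1):
  pos 0: 10010 XOR 11001 = 01011
  pos 1: 10110 XOR 11001 = 01111
  pos 2: 11110 XOR 11001 = 00111
  pos 4: 11111 XOR 11001 = 00110
  pos 6: 11011 XOR 11001 = 00010
  pos 9: 10000 XOR 11001 = 01001
  pos 10: 10010 XOR 11001 = 01011
Remainder (last 4 bits) = 1011. This is the CRC / FCS.

1011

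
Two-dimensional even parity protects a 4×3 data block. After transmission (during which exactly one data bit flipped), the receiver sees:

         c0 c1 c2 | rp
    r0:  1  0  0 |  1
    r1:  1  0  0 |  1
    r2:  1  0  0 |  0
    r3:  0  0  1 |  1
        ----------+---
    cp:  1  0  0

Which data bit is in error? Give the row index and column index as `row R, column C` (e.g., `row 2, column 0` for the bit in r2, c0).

row 2, column 2

Recompute each row's even parity and compare to rp:
  r0: data parity 1, sent rp 1 → ok
  r1: data parity 1, sent rp 1 → ok
  r2: data parity 1, sent rp 0 → mismatch
  r3: data parity 1, sent rp 1 → ok
Recompute each column's even parity and compare to cp:
  c0: data parity 1, sent cp 1 → ok
  c1: data parity 0, sent cp 0 → ok
  c2: data parity 1, sent cp 0 → mismatch
Exactly one row (r2) and one column (c2) fail → the flipped bit is at their intersection.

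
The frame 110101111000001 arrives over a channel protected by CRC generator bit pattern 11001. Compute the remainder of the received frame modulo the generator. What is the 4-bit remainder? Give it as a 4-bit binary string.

0101

Modulo-2 division of 110101111000001 by 11001:
  pos 0: 11010 XOR 11001 = 00011
  pos 3: 11111 XOR 11001 = 00110
  pos 5: 11010 XOR 11001 = 00011
  pos 8: 11000 XOR 11001 = 00001
Remainder = 0101 (nonzero — an error is detected).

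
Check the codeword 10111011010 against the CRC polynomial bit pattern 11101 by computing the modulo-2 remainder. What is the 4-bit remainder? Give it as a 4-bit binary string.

Modulo-2 division of 10111011010 by 11101:
  pos 0: 10111 XOR 11101 = 01010
  pos 1: 10100 XOR 11101 = 01001
  pos 2: 10011 XOR 11101 = 01110
  pos 3: 11101 XOR 11101 = 00000
Remainder = 0010 (nonzero — an error is detected).

0010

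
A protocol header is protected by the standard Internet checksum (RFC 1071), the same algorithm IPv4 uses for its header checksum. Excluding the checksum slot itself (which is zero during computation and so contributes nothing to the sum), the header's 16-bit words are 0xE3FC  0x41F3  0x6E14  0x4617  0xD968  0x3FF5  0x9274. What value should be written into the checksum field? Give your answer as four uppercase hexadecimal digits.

One's-complement addition (fold any carry out of bit 15 back into bit 0):
  0xE3FC + 0x41F3 = 0x125EF → wrap carry → 0x25F0
  0x25F0 + 0x6E14 = 0x09404
  0x9404 + 0x4617 = 0x0DA1B
  0xDA1B + 0xD968 = 0x1B383 → wrap carry → 0xB384
  0xB384 + 0x3FF5 = 0x0F379
  0xF379 + 0x9274 = 0x185ED → wrap carry → 0x85EE
One's-complement sum = 0x85EE.
Checksum = ~0x85EE & 0xFFFF = 0x7A11.

7A11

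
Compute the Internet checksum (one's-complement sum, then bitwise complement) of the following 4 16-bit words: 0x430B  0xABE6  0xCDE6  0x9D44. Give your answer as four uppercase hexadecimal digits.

One's-complement addition (fold any carry out of bit 15 back into bit 0):
  0x430B + 0xABE6 = 0x0EEF1
  0xEEF1 + 0xCDE6 = 0x1BCD7 → wrap carry → 0xBCD8
  0xBCD8 + 0x9D44 = 0x15A1C → wrap carry → 0x5A1D
One's-complement sum = 0x5A1D.
Checksum = ~0x5A1D & 0xFFFF = 0xA5E2.

A5E2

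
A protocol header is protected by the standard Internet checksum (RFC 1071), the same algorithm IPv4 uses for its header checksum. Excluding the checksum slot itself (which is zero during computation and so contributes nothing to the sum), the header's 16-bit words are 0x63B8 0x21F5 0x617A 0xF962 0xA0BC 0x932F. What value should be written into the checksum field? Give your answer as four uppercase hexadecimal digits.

One's-complement addition (fold any carry out of bit 15 back into bit 0):
  0x63B8 + 0x21F5 = 0x085AD
  0x85AD + 0x617A = 0x0E727
  0xE727 + 0xF962 = 0x1E089 → wrap carry → 0xE08A
  0xE08A + 0xA0BC = 0x18146 → wrap carry → 0x8147
  0x8147 + 0x932F = 0x11476 → wrap carry → 0x1477
One's-complement sum = 0x1477.
Checksum = ~0x1477 & 0xFFFF = 0xEB88.

EB88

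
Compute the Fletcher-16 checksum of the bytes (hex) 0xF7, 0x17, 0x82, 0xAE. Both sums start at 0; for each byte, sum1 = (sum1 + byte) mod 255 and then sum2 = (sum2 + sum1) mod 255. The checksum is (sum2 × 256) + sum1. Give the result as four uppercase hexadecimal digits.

Running sums (mod 255):
  after byte 0 (0xF7): sum1=247, sum2=247
  after byte 1 (0x17): sum1=15, sum2=7
  after byte 2 (0x82): sum1=145, sum2=152
  after byte 3 (0xAE): sum1=64, sum2=216
Checksum = sum2·256 + sum1 = 216·256 + 64 = 55360 = 0xD840.

D840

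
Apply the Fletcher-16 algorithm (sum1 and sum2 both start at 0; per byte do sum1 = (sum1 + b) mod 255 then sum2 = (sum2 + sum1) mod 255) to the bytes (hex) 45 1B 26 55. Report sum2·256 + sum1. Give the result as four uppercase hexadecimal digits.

Running sums (mod 255):
  after byte 0 (45): sum1=69, sum2=69
  after byte 1 (1B): sum1=96, sum2=165
  after byte 2 (26): sum1=134, sum2=44
  after byte 3 (55): sum1=219, sum2=8
Checksum = sum2·256 + sum1 = 8·256 + 219 = 2267 = 0x08DB.

08DB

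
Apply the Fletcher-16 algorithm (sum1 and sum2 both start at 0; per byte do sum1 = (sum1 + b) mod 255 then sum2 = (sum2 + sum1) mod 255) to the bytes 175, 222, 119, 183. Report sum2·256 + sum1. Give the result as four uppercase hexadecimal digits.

02BD

Running sums (mod 255):
  after byte 0 (175): sum1=175, sum2=175
  after byte 1 (222): sum1=142, sum2=62
  after byte 2 (119): sum1=6, sum2=68
  after byte 3 (183): sum1=189, sum2=2
Checksum = sum2·256 + sum1 = 2·256 + 189 = 701 = 0x02BD.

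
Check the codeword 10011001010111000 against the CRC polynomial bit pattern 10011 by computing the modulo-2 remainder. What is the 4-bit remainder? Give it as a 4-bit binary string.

Modulo-2 division of 10011001010111000 by 10011:
  pos 0: 10011 XOR 10011 = 00000
  pos 7: 10101 XOR 10011 = 00110
  pos 9: 11011 XOR 10011 = 01000
  pos 10: 10000 XOR 10011 = 00011
Remainder = 1100 (nonzero — an error is detected).

1100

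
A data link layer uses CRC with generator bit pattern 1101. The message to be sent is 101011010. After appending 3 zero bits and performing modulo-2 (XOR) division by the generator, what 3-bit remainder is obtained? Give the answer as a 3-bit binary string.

011

Append 3 zeros: 101011010000. Divide by 1101 (XOR where the leading bit is 1):
  pos 0: 1010 XOR 1101 = 0111
  pos 1: 1111 XOR 1101 = 0010
  pos 3: 1010 XOR 1101 = 0111
  pos 4: 1111 XOR 1101 = 0010
  pos 6: 1000 XOR 1101 = 0101
  pos 7: 1010 XOR 1101 = 0111
  pos 8: 1110 XOR 1101 = 0011
Remainder (last 3 bits) = 011. This is the CRC / FCS.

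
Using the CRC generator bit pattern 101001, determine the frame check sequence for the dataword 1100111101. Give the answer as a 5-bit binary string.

Append 5 zeros: 110011110100000. Divide by 101001 (XOR where the leading bit is 1):
  pos 0: 110011 XOR 101001 = 011010
  pos 1: 110101 XOR 101001 = 011100
  pos 2: 111001 XOR 101001 = 010000
  pos 3: 100000 XOR 101001 = 001001
  pos 5: 100110 XOR 101001 = 001111
  pos 7: 111100 XOR 101001 = 010101
  pos 8: 101010 XOR 101001 = 000011
Remainder (last 5 bits) = 00110. This is the CRC / FCS.

00110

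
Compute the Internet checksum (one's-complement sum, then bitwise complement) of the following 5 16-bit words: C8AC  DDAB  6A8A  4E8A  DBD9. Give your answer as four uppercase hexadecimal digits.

One's-complement addition (fold any carry out of bit 15 back into bit 0):
  0xC8AC + 0xDDAB = 0x1A657 → wrap carry → 0xA658
  0xA658 + 0x6A8A = 0x110E2 → wrap carry → 0x10E3
  0x10E3 + 0x4E8A = 0x05F6D
  0x5F6D + 0xDBD9 = 0x13B46 → wrap carry → 0x3B47
One's-complement sum = 0x3B47.
Checksum = ~0x3B47 & 0xFFFF = 0xC4B8.

C4B8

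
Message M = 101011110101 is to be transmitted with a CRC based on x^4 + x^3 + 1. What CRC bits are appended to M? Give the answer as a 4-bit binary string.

Append 4 zeros: 1010111101010000. Divide by 11001 (XOR where the leading bit is 1):
  pos 0: 10101 XOR 11001 = 01100
  pos 1: 11001 XOR 11001 = 00000
  pos 6: 11010 XOR 11001 = 00011
  pos 9: 11100 XOR 11001 = 00101
  pos 11: 10100 XOR 11001 = 01101
Remainder (last 4 bits) = 1101. This is the CRC / FCS.

1101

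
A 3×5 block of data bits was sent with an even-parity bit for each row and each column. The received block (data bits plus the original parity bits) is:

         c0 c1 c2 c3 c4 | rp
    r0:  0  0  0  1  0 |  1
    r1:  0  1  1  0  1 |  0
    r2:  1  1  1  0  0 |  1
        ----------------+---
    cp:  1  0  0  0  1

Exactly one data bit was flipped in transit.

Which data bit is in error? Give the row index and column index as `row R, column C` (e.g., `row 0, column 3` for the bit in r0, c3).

Recompute each row's even parity and compare to rp:
  r0: data parity 1, sent rp 1 → ok
  r1: data parity 1, sent rp 0 → mismatch
  r2: data parity 1, sent rp 1 → ok
Recompute each column's even parity and compare to cp:
  c0: data parity 1, sent cp 1 → ok
  c1: data parity 0, sent cp 0 → ok
  c2: data parity 0, sent cp 0 → ok
  c3: data parity 1, sent cp 0 → mismatch
  c4: data parity 1, sent cp 1 → ok
Exactly one row (r1) and one column (c3) fail → the flipped bit is at their intersection.

row 1, column 3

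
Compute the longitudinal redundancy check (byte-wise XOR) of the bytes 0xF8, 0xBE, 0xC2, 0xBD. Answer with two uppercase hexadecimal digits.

39

XOR the bytes together:
  start with 0xF8
  0xF8 ⊕ 0xBE = 0x46
  0x46 ⊕ 0xC2 = 0x84
  0x84 ⊕ 0xBD = 0x39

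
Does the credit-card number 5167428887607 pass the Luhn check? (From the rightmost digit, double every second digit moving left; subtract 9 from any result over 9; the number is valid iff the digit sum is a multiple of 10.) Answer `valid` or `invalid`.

From the right, keep odd positions and double even positions (subtract 9 from any doubled value over 9):
  doubled (positions 2,4,...): 0 5 7 4 5 2 → sum 23
  kept (positions 1,3,...): 7 6 8 8 4 6 5 → sum 44
Total = 67.
67 mod 10 = 7, so the number is invalid.

invalid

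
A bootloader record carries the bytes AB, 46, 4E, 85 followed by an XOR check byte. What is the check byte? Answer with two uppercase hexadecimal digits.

XOR the bytes together:
  start with 0xAB
  0xAB ⊕ 0x46 = 0xED
  0xED ⊕ 0x4E = 0xA3
  0xA3 ⊕ 0x85 = 0x26

26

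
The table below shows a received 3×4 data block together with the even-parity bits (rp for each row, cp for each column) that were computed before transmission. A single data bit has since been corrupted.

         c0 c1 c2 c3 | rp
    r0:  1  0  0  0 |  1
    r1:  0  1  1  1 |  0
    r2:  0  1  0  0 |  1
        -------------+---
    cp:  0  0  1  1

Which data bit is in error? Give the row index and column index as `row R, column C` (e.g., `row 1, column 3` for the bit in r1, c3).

Recompute each row's even parity and compare to rp:
  r0: data parity 1, sent rp 1 → ok
  r1: data parity 1, sent rp 0 → mismatch
  r2: data parity 1, sent rp 1 → ok
Recompute each column's even parity and compare to cp:
  c0: data parity 1, sent cp 0 → mismatch
  c1: data parity 0, sent cp 0 → ok
  c2: data parity 1, sent cp 1 → ok
  c3: data parity 1, sent cp 1 → ok
Exactly one row (r1) and one column (c0) fail → the flipped bit is at their intersection.

row 1, column 0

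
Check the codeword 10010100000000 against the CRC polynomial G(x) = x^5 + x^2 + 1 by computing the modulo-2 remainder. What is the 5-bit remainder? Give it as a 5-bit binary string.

00000

Modulo-2 division of 10010100000000 by 100101:
  pos 0: 100101 XOR 100101 = 000000
Remainder = 00000 (zero — the frame passes the CRC check).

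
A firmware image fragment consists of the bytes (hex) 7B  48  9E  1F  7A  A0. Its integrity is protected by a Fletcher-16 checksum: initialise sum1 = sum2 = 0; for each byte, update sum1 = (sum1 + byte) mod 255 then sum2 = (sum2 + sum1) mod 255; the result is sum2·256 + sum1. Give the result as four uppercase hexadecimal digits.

Running sums (mod 255):
  after byte 0 (7B): sum1=123, sum2=123
  after byte 1 (48): sum1=195, sum2=63
  after byte 2 (9E): sum1=98, sum2=161
  after byte 3 (1F): sum1=129, sum2=35
  after byte 4 (7A): sum1=251, sum2=31
  after byte 5 (A0): sum1=156, sum2=187
Checksum = sum2·256 + sum1 = 187·256 + 156 = 48028 = 0xBB9C.

BB9C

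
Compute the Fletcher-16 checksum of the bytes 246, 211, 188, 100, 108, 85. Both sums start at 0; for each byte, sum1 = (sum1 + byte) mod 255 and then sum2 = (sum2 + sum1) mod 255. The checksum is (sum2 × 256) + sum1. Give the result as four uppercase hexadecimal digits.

3BAD

Running sums (mod 255):
  after byte 0 (246): sum1=246, sum2=246
  after byte 1 (211): sum1=202, sum2=193
  after byte 2 (188): sum1=135, sum2=73
  after byte 3 (100): sum1=235, sum2=53
  after byte 4 (108): sum1=88, sum2=141
  after byte 5 (85): sum1=173, sum2=59
Checksum = sum2·256 + sum1 = 59·256 + 173 = 15277 = 0x3BAD.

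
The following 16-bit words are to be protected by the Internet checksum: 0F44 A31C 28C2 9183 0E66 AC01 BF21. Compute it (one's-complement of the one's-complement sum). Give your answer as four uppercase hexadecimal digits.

One's-complement addition (fold any carry out of bit 15 back into bit 0):
  0x0F44 + 0xA31C = 0x0B260
  0xB260 + 0x28C2 = 0x0DB22
  0xDB22 + 0x9183 = 0x16CA5 → wrap carry → 0x6CA6
  0x6CA6 + 0x0E66 = 0x07B0C
  0x7B0C + 0xAC01 = 0x1270D → wrap carry → 0x270E
  0x270E + 0xBF21 = 0x0E62F
One's-complement sum = 0xE62F.
Checksum = ~0xE62F & 0xFFFF = 0x19D0.

19D0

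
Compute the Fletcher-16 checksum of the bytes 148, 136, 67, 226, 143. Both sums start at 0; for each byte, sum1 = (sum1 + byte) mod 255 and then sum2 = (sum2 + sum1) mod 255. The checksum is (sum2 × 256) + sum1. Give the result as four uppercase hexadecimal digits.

Running sums (mod 255):
  after byte 0 (148): sum1=148, sum2=148
  after byte 1 (136): sum1=29, sum2=177
  after byte 2 (67): sum1=96, sum2=18
  after byte 3 (226): sum1=67, sum2=85
  after byte 4 (143): sum1=210, sum2=40
Checksum = sum2·256 + sum1 = 40·256 + 210 = 10450 = 0x28D2.

28D2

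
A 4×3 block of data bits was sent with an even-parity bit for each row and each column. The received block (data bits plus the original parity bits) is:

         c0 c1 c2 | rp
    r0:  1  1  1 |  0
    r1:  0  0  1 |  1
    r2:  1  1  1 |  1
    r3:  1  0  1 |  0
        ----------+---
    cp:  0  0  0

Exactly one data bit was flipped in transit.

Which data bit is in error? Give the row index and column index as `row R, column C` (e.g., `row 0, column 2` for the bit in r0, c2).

row 0, column 0

Recompute each row's even parity and compare to rp:
  r0: data parity 1, sent rp 0 → mismatch
  r1: data parity 1, sent rp 1 → ok
  r2: data parity 1, sent rp 1 → ok
  r3: data parity 0, sent rp 0 → ok
Recompute each column's even parity and compare to cp:
  c0: data parity 1, sent cp 0 → mismatch
  c1: data parity 0, sent cp 0 → ok
  c2: data parity 0, sent cp 0 → ok
Exactly one row (r0) and one column (c0) fail → the flipped bit is at their intersection.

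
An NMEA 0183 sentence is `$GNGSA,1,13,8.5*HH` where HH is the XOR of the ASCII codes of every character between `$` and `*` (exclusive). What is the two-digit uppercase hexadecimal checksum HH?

XOR the ASCII codes of the payload characters:
  'G' = 0x47 → acc = 0x47
  'N' = 0x4E → acc = 0x09
  'G' = 0x47 → acc = 0x4E
  'S' = 0x53 → acc = 0x1D
  'A' = 0x41 → acc = 0x5C
  ',' = 0x2C → acc = 0x70
  '1' = 0x31 → acc = 0x41
  ',' = 0x2C → acc = 0x6D
  '1' = 0x31 → acc = 0x5C
  '3' = 0x33 → acc = 0x6F
  ',' = 0x2C → acc = 0x43
  '8' = 0x38 → acc = 0x7B
  '.' = 0x2E → acc = 0x55
  '5' = 0x35 → acc = 0x60
Checksum = 0x60.

60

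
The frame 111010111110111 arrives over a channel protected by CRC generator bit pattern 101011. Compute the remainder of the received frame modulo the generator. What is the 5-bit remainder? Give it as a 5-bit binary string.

00000

Modulo-2 division of 111010111110111 by 101011:
  pos 0: 111010 XOR 101011 = 010001
  pos 1: 100011 XOR 101011 = 001000
  pos 3: 100011 XOR 101011 = 001000
  pos 5: 100011 XOR 101011 = 001000
  pos 7: 100001 XOR 101011 = 001010
  pos 9: 101011 XOR 101011 = 000000
Remainder = 00000 (zero — the frame passes the CRC check).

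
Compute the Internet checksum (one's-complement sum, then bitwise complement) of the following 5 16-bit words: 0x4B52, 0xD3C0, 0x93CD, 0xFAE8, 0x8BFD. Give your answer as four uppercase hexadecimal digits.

One's-complement addition (fold any carry out of bit 15 back into bit 0):
  0x4B52 + 0xD3C0 = 0x11F12 → wrap carry → 0x1F13
  0x1F13 + 0x93CD = 0x0B2E0
  0xB2E0 + 0xFAE8 = 0x1ADC8 → wrap carry → 0xADC9
  0xADC9 + 0x8BFD = 0x139C6 → wrap carry → 0x39C7
One's-complement sum = 0x39C7.
Checksum = ~0x39C7 & 0xFFFF = 0xC638.

C638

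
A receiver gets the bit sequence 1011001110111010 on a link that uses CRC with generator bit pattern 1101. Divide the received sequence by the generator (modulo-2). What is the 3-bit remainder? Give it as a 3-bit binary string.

Modulo-2 division of 1011001110111010 by 1101:
  pos 0: 1011 XOR 1101 = 0110
  pos 1: 1100 XOR 1101 = 0001
  pos 4: 1011 XOR 1101 = 0110
  pos 5: 1101 XOR 1101 = 0000
  pos 10: 1110 XOR 1101 = 0011
  pos 12: 1110 XOR 1101 = 0011
Remainder = 011 (nonzero — an error is detected).

011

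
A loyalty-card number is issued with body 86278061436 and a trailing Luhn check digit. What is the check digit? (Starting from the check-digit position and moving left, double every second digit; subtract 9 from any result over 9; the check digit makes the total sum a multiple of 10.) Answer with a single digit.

Partial digits right→left: 6 3 4 1 6 0 8 7 2 6 8
Double every second digit counting from the check-digit position (so the 1st, 3rd, 5th, ... of the partial from the right).
  doubled (with −9 where >9): 3 8 3 7 4 7 → sum 32
  kept as-is: 3 1 0 7 6 → sum 17
Total = 32 + 17 = 49.
Check digit = (10 − (49 mod 10)) mod 10 = 1.

1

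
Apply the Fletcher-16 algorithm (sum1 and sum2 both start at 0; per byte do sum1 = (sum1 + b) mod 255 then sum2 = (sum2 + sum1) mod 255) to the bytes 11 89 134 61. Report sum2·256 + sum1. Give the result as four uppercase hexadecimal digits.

Running sums (mod 255):
  after byte 0 (11): sum1=11, sum2=11
  after byte 1 (89): sum1=100, sum2=111
  after byte 2 (134): sum1=234, sum2=90
  after byte 3 (61): sum1=40, sum2=130
Checksum = sum2·256 + sum1 = 130·256 + 40 = 33320 = 0x8228.

8228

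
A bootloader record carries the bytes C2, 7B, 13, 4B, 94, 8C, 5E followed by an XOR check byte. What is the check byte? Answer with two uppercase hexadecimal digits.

XOR the bytes together:
  start with 0xC2
  0xC2 ⊕ 0x7B = 0xB9
  0xB9 ⊕ 0x13 = 0xAA
  0xAA ⊕ 0x4B = 0xE1
  0xE1 ⊕ 0x94 = 0x75
  0x75 ⊕ 0x8C = 0xF9
  0xF9 ⊕ 0x5E = 0xA7

A7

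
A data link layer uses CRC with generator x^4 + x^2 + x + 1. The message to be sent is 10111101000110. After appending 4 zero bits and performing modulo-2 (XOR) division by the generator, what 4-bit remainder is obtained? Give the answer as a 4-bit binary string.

0011

Append 4 zeros: 101111010001100000. Divide by 10111 (XOR where the leading bit is 1):
  pos 0: 10111 XOR 10111 = 00000
  pos 5: 10100 XOR 10111 = 00011
  pos 8: 11011 XOR 10111 = 01100
  pos 9: 11000 XOR 10111 = 01111
  pos 10: 11110 XOR 10111 = 01001
  pos 11: 10010 XOR 10111 = 00101
  pos 13: 10100 XOR 10111 = 00011
Remainder (last 4 bits) = 0011. This is the CRC / FCS.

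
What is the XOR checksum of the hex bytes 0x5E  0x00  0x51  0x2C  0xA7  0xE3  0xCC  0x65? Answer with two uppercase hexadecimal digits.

XOR the bytes together:
  start with 0x5E
  0x5E ⊕ 0x00 = 0x5E
  0x5E ⊕ 0x51 = 0x0F
  0x0F ⊕ 0x2C = 0x23
  0x23 ⊕ 0xA7 = 0x84
  0x84 ⊕ 0xE3 = 0x67
  0x67 ⊕ 0xCC = 0xAB
  0xAB ⊕ 0x65 = 0xCE

CE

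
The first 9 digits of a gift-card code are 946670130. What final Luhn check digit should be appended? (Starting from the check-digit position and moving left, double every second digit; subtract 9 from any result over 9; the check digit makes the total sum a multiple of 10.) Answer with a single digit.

8

Partial digits right→left: 0 3 1 0 7 6 6 4 9
Double every second digit counting from the check-digit position (so the 1st, 3rd, 5th, ... of the partial from the right).
  doubled (with −9 where >9): 0 2 5 3 9 → sum 19
  kept as-is: 3 0 6 4 → sum 13
Total = 19 + 13 = 32.
Check digit = (10 − (32 mod 10)) mod 10 = 8.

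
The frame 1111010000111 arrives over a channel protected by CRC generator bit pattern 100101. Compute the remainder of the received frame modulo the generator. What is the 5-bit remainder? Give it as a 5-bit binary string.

Modulo-2 division of 1111010000111 by 100101:
  pos 0: 111101 XOR 100101 = 011000
  pos 1: 110000 XOR 100101 = 010101
  pos 2: 101010 XOR 100101 = 001111
  pos 4: 111100 XOR 100101 = 011001
  pos 5: 110011 XOR 100101 = 010110
  pos 6: 101101 XOR 100101 = 001000
Remainder = 10001 (nonzero — an error is detected).

10001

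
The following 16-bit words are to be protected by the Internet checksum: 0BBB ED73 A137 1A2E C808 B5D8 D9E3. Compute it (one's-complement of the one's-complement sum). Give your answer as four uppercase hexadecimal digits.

F3A5

One's-complement addition (fold any carry out of bit 15 back into bit 0):
  0x0BBB + 0xED73 = 0x0F92E
  0xF92E + 0xA137 = 0x19A65 → wrap carry → 0x9A66
  0x9A66 + 0x1A2E = 0x0B494
  0xB494 + 0xC808 = 0x17C9C → wrap carry → 0x7C9D
  0x7C9D + 0xB5D8 = 0x13275 → wrap carry → 0x3276
  0x3276 + 0xD9E3 = 0x10C59 → wrap carry → 0x0C5A
One's-complement sum = 0x0C5A.
Checksum = ~0x0C5A & 0xFFFF = 0xF3A5.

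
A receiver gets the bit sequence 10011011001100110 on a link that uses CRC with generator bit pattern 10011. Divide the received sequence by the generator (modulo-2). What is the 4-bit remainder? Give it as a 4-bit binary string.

Modulo-2 division of 10011011001100110 by 10011:
  pos 0: 10011 XOR 10011 = 00000
  pos 6: 11001 XOR 10011 = 01010
  pos 7: 10101 XOR 10011 = 00110
  pos 9: 11000 XOR 10011 = 01011
  pos 10: 10111 XOR 10011 = 00100
  pos 12: 10010 XOR 10011 = 00001
Remainder = 0001 (nonzero — an error is detected).

0001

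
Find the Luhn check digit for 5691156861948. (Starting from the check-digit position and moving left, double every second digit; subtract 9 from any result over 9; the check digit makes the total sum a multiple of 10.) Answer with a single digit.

Partial digits right→left: 8 4 9 1 6 8 6 5 1 1 9 6 5
Double every second digit counting from the check-digit position (so the 1st, 3rd, 5th, ... of the partial from the right).
  doubled (with −9 where >9): 7 9 3 3 2 9 1 → sum 34
  kept as-is: 4 1 8 5 1 6 → sum 25
Total = 34 + 25 = 59.
Check digit = (10 − (59 mod 10)) mod 10 = 1.

1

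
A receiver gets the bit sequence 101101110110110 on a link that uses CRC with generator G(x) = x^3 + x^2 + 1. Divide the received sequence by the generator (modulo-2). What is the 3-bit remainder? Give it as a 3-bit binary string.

Modulo-2 division of 101101110110110 by 1101:
  pos 0: 1011 XOR 1101 = 0110
  pos 1: 1100 XOR 1101 = 0001
  pos 4: 1111 XOR 1101 = 0010
  pos 6: 1001 XOR 1101 = 0100
  pos 7: 1001 XOR 1101 = 0100
  pos 8: 1000 XOR 1101 = 0101
  pos 9: 1011 XOR 1101 = 0110
  pos 10: 1101 XOR 1101 = 0000
Remainder = 000 (zero — the frame passes the CRC check).

000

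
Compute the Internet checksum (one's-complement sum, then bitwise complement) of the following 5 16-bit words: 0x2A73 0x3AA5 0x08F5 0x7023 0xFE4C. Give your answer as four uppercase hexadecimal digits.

2382

One's-complement addition (fold any carry out of bit 15 back into bit 0):
  0x2A73 + 0x3AA5 = 0x06518
  0x6518 + 0x08F5 = 0x06E0D
  0x6E0D + 0x7023 = 0x0DE30
  0xDE30 + 0xFE4C = 0x1DC7C → wrap carry → 0xDC7D
One's-complement sum = 0xDC7D.
Checksum = ~0xDC7D & 0xFFFF = 0x2382.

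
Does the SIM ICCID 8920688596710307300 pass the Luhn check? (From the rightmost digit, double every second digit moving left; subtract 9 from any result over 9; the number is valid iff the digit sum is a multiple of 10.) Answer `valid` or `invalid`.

From the right, keep odd positions and double even positions (subtract 9 from any doubled value over 9):
  doubled (positions 2,4,...): 0 5 6 2 3 1 7 0 9 → sum 33
  kept (positions 1,3,...): 0 3 0 0 7 9 8 6 2 8 → sum 43
Total = 76.
76 mod 10 = 6, so the number is invalid.

invalid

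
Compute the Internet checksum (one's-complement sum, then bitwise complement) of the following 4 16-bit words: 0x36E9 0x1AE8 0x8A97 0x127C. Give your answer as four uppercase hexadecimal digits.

One's-complement addition (fold any carry out of bit 15 back into bit 0):
  0x36E9 + 0x1AE8 = 0x051D1
  0x51D1 + 0x8A97 = 0x0DC68
  0xDC68 + 0x127C = 0x0EEE4
One's-complement sum = 0xEEE4.
Checksum = ~0xEEE4 & 0xFFFF = 0x111B.

111B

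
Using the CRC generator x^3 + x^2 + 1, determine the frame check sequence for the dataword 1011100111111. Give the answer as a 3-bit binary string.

Append 3 zeros: 1011100111111000. Divide by 1101 (XOR where the leading bit is 1):
  pos 0: 1011 XOR 1101 = 0110
  pos 1: 1101 XOR 1101 = 0000
  pos 7: 1111 XOR 1101 = 0010
  pos 9: 1011 XOR 1101 = 0110
  pos 10: 1100 XOR 1101 = 0001
Remainder (last 3 bits) = 100. This is the CRC / FCS.

100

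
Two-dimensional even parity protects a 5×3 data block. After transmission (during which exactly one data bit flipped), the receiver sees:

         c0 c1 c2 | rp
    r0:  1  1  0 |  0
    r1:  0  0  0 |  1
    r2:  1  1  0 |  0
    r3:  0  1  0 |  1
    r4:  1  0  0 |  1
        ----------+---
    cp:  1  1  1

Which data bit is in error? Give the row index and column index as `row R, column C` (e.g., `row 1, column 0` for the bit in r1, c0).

Recompute each row's even parity and compare to rp:
  r0: data parity 0, sent rp 0 → ok
  r1: data parity 0, sent rp 1 → mismatch
  r2: data parity 0, sent rp 0 → ok
  r3: data parity 1, sent rp 1 → ok
  r4: data parity 1, sent rp 1 → ok
Recompute each column's even parity and compare to cp:
  c0: data parity 1, sent cp 1 → ok
  c1: data parity 1, sent cp 1 → ok
  c2: data parity 0, sent cp 1 → mismatch
Exactly one row (r1) and one column (c2) fail → the flipped bit is at their intersection.

row 1, column 2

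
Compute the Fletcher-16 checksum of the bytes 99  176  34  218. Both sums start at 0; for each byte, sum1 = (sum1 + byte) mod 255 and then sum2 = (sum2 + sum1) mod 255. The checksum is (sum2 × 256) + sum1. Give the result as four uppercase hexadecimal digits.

BE11

Running sums (mod 255):
  after byte 0 (99): sum1=99, sum2=99
  after byte 1 (176): sum1=20, sum2=119
  after byte 2 (34): sum1=54, sum2=173
  after byte 3 (218): sum1=17, sum2=190
Checksum = sum2·256 + sum1 = 190·256 + 17 = 48657 = 0xBE11.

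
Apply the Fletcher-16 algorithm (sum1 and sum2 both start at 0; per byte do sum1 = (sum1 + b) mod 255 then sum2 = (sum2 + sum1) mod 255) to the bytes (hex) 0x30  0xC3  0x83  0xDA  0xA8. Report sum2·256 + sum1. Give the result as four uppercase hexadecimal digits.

Running sums (mod 255):
  after byte 0 (0x30): sum1=48, sum2=48
  after byte 1 (0xC3): sum1=243, sum2=36
  after byte 2 (0x83): sum1=119, sum2=155
  after byte 3 (0xDA): sum1=82, sum2=237
  after byte 4 (0xA8): sum1=250, sum2=232
Checksum = sum2·256 + sum1 = 232·256 + 250 = 59642 = 0xE8FA.

E8FA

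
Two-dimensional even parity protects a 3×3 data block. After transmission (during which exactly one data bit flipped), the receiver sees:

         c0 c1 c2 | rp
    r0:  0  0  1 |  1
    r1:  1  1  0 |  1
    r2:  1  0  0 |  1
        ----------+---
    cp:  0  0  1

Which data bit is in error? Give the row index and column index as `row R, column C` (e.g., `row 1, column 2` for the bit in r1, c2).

Recompute each row's even parity and compare to rp:
  r0: data parity 1, sent rp 1 → ok
  r1: data parity 0, sent rp 1 → mismatch
  r2: data parity 1, sent rp 1 → ok
Recompute each column's even parity and compare to cp:
  c0: data parity 0, sent cp 0 → ok
  c1: data parity 1, sent cp 0 → mismatch
  c2: data parity 1, sent cp 1 → ok
Exactly one row (r1) and one column (c1) fail → the flipped bit is at their intersection.

row 1, column 1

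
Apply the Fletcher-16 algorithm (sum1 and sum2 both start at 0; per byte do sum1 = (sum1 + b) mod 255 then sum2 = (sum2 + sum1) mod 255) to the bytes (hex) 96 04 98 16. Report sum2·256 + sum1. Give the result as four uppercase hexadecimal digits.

AD49

Running sums (mod 255):
  after byte 0 (96): sum1=150, sum2=150
  after byte 1 (04): sum1=154, sum2=49
  after byte 2 (98): sum1=51, sum2=100
  after byte 3 (16): sum1=73, sum2=173
Checksum = sum2·256 + sum1 = 173·256 + 73 = 44361 = 0xAD49.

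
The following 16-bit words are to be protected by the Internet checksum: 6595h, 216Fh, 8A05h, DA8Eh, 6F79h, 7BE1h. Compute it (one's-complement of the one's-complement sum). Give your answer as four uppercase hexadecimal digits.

One's-complement addition (fold any carry out of bit 15 back into bit 0):
  0x6595 + 0x216F = 0x08704
  0x8704 + 0x8A05 = 0x11109 → wrap carry → 0x110A
  0x110A + 0xDA8E = 0x0EB98
  0xEB98 + 0x6F79 = 0x15B11 → wrap carry → 0x5B12
  0x5B12 + 0x7BE1 = 0x0D6F3
One's-complement sum = 0xD6F3.
Checksum = ~0xD6F3 & 0xFFFF = 0x290C.

290C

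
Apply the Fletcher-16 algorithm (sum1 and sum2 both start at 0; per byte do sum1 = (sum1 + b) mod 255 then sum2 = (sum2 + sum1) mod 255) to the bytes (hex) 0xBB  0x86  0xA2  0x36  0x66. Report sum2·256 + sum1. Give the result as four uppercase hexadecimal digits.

7F81

Running sums (mod 255):
  after byte 0 (0xBB): sum1=187, sum2=187
  after byte 1 (0x86): sum1=66, sum2=253
  after byte 2 (0xA2): sum1=228, sum2=226
  after byte 3 (0x36): sum1=27, sum2=253
  after byte 4 (0x66): sum1=129, sum2=127
Checksum = sum2·256 + sum1 = 127·256 + 129 = 32641 = 0x7F81.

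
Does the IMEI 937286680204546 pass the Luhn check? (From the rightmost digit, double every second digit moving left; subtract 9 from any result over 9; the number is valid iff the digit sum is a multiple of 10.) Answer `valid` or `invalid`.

From the right, keep odd positions and double even positions (subtract 9 from any doubled value over 9):
  doubled (positions 2,4,...): 8 8 4 7 3 4 6 → sum 40
  kept (positions 1,3,...): 6 5 0 0 6 8 7 9 → sum 41
Total = 81.
81 mod 10 = 1, so the number is invalid.

invalid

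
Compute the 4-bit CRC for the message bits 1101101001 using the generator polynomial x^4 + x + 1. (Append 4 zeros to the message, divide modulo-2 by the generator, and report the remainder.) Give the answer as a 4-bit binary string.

0111

Append 4 zeros: 11011010010000. Divide by 10011 (XOR where the leading bit is 1):
  pos 0: 11011 XOR 10011 = 01000
  pos 1: 10000 XOR 10011 = 00011
  pos 4: 11100 XOR 10011 = 01111
  pos 5: 11111 XOR 10011 = 01100
  pos 6: 11000 XOR 10011 = 01011
  pos 7: 10110 XOR 10011 = 00101
  pos 9: 10100 XOR 10011 = 00111
Remainder (last 4 bits) = 0111. This is the CRC / FCS.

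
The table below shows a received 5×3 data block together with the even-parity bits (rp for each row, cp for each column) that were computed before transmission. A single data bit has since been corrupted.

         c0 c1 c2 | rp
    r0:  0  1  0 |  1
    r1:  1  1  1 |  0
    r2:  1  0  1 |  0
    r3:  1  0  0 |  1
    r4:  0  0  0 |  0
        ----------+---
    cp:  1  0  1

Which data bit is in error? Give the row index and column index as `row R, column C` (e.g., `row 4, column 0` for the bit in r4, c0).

row 1, column 2

Recompute each row's even parity and compare to rp:
  r0: data parity 1, sent rp 1 → ok
  r1: data parity 1, sent rp 0 → mismatch
  r2: data parity 0, sent rp 0 → ok
  r3: data parity 1, sent rp 1 → ok
  r4: data parity 0, sent rp 0 → ok
Recompute each column's even parity and compare to cp:
  c0: data parity 1, sent cp 1 → ok
  c1: data parity 0, sent cp 0 → ok
  c2: data parity 0, sent cp 1 → mismatch
Exactly one row (r1) and one column (c2) fail → the flipped bit is at their intersection.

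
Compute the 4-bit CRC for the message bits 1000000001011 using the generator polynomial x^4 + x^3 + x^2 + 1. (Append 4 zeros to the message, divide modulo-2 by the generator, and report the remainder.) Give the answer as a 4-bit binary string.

Append 4 zeros: 10000000010110000. Divide by 11101 (XOR where the leading bit is 1):
  pos 0: 10000 XOR 11101 = 01101
  pos 1: 11010 XOR 11101 = 00111
  pos 3: 11100 XOR 11101 = 00001
  pos 7: 10101 XOR 11101 = 01000
  pos 8: 10001 XOR 11101 = 01100
  pos 9: 11000 XOR 11101 = 00101
  pos 11: 10100 XOR 11101 = 01001
  pos 12: 10010 XOR 11101 = 01111
Remainder (last 4 bits) = 1111. This is the CRC / FCS.

1111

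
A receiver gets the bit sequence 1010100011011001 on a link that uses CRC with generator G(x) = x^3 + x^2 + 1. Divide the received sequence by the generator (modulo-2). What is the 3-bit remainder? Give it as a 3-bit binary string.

111

Modulo-2 division of 1010100011011001 by 1101:
  pos 0: 1010 XOR 1101 = 0111
  pos 1: 1111 XOR 1101 = 0010
  pos 3: 1000 XOR 1101 = 0101
  pos 4: 1010 XOR 1101 = 0111
  pos 5: 1111 XOR 1101 = 0010
  pos 7: 1010 XOR 1101 = 0111
  pos 8: 1111 XOR 1101 = 0010
  pos 10: 1010 XOR 1101 = 0111
  pos 11: 1110 XOR 1101 = 0011
Remainder = 111 (nonzero — an error is detected).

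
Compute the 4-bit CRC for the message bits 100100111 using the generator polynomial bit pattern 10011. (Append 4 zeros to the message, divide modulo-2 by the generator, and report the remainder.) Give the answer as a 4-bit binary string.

1100

Append 4 zeros: 1001001110000. Divide by 10011 (XOR where the leading bit is 1):
  pos 0: 10010 XOR 10011 = 00001
  pos 4: 10111 XOR 10011 = 00100
  pos 6: 10000 XOR 10011 = 00011
Remainder (last 4 bits) = 1100. This is the CRC / FCS.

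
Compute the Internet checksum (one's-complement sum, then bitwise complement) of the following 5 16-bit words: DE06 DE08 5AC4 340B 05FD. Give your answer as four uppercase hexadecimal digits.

One's-complement addition (fold any carry out of bit 15 back into bit 0):
  0xDE06 + 0xDE08 = 0x1BC0E → wrap carry → 0xBC0F
  0xBC0F + 0x5AC4 = 0x116D3 → wrap carry → 0x16D4
  0x16D4 + 0x340B = 0x04ADF
  0x4ADF + 0x05FD = 0x050DC
One's-complement sum = 0x50DC.
Checksum = ~0x50DC & 0xFFFF = 0xAF23.

AF23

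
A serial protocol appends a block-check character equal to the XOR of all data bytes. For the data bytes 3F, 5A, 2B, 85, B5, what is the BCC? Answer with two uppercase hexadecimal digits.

XOR the bytes together:
  start with 0x3F
  0x3F ⊕ 0x5A = 0x65
  0x65 ⊕ 0x2B = 0x4E
  0x4E ⊕ 0x85 = 0xCB
  0xCB ⊕ 0xB5 = 0x7E

7E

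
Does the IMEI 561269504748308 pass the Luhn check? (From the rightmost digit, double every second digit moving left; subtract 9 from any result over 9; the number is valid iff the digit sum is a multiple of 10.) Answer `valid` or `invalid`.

From the right, keep odd positions and double even positions (subtract 9 from any doubled value over 9):
  doubled (positions 2,4,...): 0 7 5 0 9 4 3 → sum 28
  kept (positions 1,3,...): 8 3 4 4 5 6 1 5 → sum 36
Total = 64.
64 mod 10 = 4, so the number is invalid.

invalid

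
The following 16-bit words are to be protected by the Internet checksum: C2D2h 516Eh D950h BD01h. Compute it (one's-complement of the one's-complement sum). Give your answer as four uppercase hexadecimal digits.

One's-complement addition (fold any carry out of bit 15 back into bit 0):
  0xC2D2 + 0x516E = 0x11440 → wrap carry → 0x1441
  0x1441 + 0xD950 = 0x0ED91
  0xED91 + 0xBD01 = 0x1AA92 → wrap carry → 0xAA93
One's-complement sum = 0xAA93.
Checksum = ~0xAA93 & 0xFFFF = 0x556C.

556C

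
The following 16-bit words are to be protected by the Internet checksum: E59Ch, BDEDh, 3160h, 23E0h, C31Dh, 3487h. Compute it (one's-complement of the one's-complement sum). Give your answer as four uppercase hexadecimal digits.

0F90

One's-complement addition (fold any carry out of bit 15 back into bit 0):
  0xE59C + 0xBDED = 0x1A389 → wrap carry → 0xA38A
  0xA38A + 0x3160 = 0x0D4EA
  0xD4EA + 0x23E0 = 0x0F8CA
  0xF8CA + 0xC31D = 0x1BBE7 → wrap carry → 0xBBE8
  0xBBE8 + 0x3487 = 0x0F06F
One's-complement sum = 0xF06F.
Checksum = ~0xF06F & 0xFFFF = 0x0F90.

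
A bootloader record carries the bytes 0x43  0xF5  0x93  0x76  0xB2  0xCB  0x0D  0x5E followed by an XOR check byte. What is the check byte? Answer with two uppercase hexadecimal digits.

79

XOR the bytes together:
  start with 0x43
  0x43 ⊕ 0xF5 = 0xB6
  0xB6 ⊕ 0x93 = 0x25
  0x25 ⊕ 0x76 = 0x53
  0x53 ⊕ 0xB2 = 0xE1
  0xE1 ⊕ 0xCB = 0x2A
  0x2A ⊕ 0x0D = 0x27
  0x27 ⊕ 0x5E = 0x79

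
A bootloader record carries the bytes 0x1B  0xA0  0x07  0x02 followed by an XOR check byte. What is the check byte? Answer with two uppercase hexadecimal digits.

BE

XOR the bytes together:
  start with 0x1B
  0x1B ⊕ 0xA0 = 0xBB
  0xBB ⊕ 0x07 = 0xBC
  0xBC ⊕ 0x02 = 0xBE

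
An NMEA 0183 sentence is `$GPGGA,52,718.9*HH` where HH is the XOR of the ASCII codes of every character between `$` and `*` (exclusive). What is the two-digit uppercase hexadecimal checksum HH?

78

XOR the ASCII codes of the payload characters:
  'G' = 0x47 → acc = 0x47
  'P' = 0x50 → acc = 0x17
  'G' = 0x47 → acc = 0x50
  'G' = 0x47 → acc = 0x17
  'A' = 0x41 → acc = 0x56
  ',' = 0x2C → acc = 0x7A
  '5' = 0x35 → acc = 0x4F
  '2' = 0x32 → acc = 0x7D
  ',' = 0x2C → acc = 0x51
  '7' = 0x37 → acc = 0x66
  '1' = 0x31 → acc = 0x57
  '8' = 0x38 → acc = 0x6F
  '.' = 0x2E → acc = 0x41
  '9' = 0x39 → acc = 0x78
Checksum = 0x78.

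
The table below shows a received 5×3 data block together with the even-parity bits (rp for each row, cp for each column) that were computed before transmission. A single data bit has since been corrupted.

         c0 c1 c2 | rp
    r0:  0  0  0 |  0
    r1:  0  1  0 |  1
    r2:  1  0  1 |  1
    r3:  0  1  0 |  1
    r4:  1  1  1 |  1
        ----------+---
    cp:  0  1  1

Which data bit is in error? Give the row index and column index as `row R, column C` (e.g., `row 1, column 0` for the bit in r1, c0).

Recompute each row's even parity and compare to rp:
  r0: data parity 0, sent rp 0 → ok
  r1: data parity 1, sent rp 1 → ok
  r2: data parity 0, sent rp 1 → mismatch
  r3: data parity 1, sent rp 1 → ok
  r4: data parity 1, sent rp 1 → ok
Recompute each column's even parity and compare to cp:
  c0: data parity 0, sent cp 0 → ok
  c1: data parity 1, sent cp 1 → ok
  c2: data parity 0, sent cp 1 → mismatch
Exactly one row (r2) and one column (c2) fail → the flipped bit is at their intersection.

row 2, column 2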